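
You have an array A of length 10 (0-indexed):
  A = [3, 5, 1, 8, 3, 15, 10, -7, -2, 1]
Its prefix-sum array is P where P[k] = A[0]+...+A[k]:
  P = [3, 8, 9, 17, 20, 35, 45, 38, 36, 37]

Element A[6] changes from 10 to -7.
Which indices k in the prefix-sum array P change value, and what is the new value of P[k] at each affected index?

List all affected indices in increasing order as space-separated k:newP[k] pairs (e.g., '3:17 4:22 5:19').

Answer: 6:28 7:21 8:19 9:20

Derivation:
P[k] = A[0] + ... + A[k]
P[k] includes A[6] iff k >= 6
Affected indices: 6, 7, ..., 9; delta = -17
  P[6]: 45 + -17 = 28
  P[7]: 38 + -17 = 21
  P[8]: 36 + -17 = 19
  P[9]: 37 + -17 = 20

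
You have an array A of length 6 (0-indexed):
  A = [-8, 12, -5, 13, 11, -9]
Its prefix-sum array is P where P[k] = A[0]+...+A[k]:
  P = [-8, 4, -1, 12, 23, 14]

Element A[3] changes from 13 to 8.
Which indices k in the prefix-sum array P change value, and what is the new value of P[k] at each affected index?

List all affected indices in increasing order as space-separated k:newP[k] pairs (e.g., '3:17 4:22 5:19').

P[k] = A[0] + ... + A[k]
P[k] includes A[3] iff k >= 3
Affected indices: 3, 4, ..., 5; delta = -5
  P[3]: 12 + -5 = 7
  P[4]: 23 + -5 = 18
  P[5]: 14 + -5 = 9

Answer: 3:7 4:18 5:9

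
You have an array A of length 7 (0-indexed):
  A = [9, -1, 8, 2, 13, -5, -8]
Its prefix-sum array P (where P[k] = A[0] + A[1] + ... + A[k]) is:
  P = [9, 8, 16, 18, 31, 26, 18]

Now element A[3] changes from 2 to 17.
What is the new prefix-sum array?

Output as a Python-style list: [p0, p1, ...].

Answer: [9, 8, 16, 33, 46, 41, 33]

Derivation:
Change: A[3] 2 -> 17, delta = 15
P[k] for k < 3: unchanged (A[3] not included)
P[k] for k >= 3: shift by delta = 15
  P[0] = 9 + 0 = 9
  P[1] = 8 + 0 = 8
  P[2] = 16 + 0 = 16
  P[3] = 18 + 15 = 33
  P[4] = 31 + 15 = 46
  P[5] = 26 + 15 = 41
  P[6] = 18 + 15 = 33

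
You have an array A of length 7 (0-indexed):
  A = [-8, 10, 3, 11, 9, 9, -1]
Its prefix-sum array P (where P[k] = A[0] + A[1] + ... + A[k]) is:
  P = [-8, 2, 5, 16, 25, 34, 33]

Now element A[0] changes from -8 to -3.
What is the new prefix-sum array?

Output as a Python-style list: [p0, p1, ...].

Change: A[0] -8 -> -3, delta = 5
P[k] for k < 0: unchanged (A[0] not included)
P[k] for k >= 0: shift by delta = 5
  P[0] = -8 + 5 = -3
  P[1] = 2 + 5 = 7
  P[2] = 5 + 5 = 10
  P[3] = 16 + 5 = 21
  P[4] = 25 + 5 = 30
  P[5] = 34 + 5 = 39
  P[6] = 33 + 5 = 38

Answer: [-3, 7, 10, 21, 30, 39, 38]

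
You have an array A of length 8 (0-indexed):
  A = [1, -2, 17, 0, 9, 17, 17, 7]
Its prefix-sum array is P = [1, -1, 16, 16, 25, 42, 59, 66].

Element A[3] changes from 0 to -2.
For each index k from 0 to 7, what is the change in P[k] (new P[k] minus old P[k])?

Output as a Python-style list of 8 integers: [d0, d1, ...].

Answer: [0, 0, 0, -2, -2, -2, -2, -2]

Derivation:
Element change: A[3] 0 -> -2, delta = -2
For k < 3: P[k] unchanged, delta_P[k] = 0
For k >= 3: P[k] shifts by exactly -2
Delta array: [0, 0, 0, -2, -2, -2, -2, -2]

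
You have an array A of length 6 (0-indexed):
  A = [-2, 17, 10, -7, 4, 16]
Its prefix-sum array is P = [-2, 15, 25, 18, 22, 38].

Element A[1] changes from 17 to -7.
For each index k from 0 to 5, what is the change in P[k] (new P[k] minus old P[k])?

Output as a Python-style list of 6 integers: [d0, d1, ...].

Element change: A[1] 17 -> -7, delta = -24
For k < 1: P[k] unchanged, delta_P[k] = 0
For k >= 1: P[k] shifts by exactly -24
Delta array: [0, -24, -24, -24, -24, -24]

Answer: [0, -24, -24, -24, -24, -24]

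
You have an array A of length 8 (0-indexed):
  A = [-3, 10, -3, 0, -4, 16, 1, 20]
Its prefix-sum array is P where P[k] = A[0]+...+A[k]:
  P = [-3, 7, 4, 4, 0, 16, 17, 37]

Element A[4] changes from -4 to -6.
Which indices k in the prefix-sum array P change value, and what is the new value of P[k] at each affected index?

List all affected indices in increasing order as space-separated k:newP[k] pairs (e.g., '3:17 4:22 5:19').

Answer: 4:-2 5:14 6:15 7:35

Derivation:
P[k] = A[0] + ... + A[k]
P[k] includes A[4] iff k >= 4
Affected indices: 4, 5, ..., 7; delta = -2
  P[4]: 0 + -2 = -2
  P[5]: 16 + -2 = 14
  P[6]: 17 + -2 = 15
  P[7]: 37 + -2 = 35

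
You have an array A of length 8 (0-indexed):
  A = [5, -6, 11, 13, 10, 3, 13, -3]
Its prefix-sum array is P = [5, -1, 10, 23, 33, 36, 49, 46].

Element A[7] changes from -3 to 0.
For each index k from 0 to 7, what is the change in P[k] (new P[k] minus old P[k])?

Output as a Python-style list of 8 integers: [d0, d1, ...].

Element change: A[7] -3 -> 0, delta = 3
For k < 7: P[k] unchanged, delta_P[k] = 0
For k >= 7: P[k] shifts by exactly 3
Delta array: [0, 0, 0, 0, 0, 0, 0, 3]

Answer: [0, 0, 0, 0, 0, 0, 0, 3]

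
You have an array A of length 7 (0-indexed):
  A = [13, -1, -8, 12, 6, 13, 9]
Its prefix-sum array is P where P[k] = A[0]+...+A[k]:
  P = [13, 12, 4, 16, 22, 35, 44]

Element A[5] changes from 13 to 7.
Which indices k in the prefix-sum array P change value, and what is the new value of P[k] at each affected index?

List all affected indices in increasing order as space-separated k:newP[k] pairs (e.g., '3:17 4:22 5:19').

Answer: 5:29 6:38

Derivation:
P[k] = A[0] + ... + A[k]
P[k] includes A[5] iff k >= 5
Affected indices: 5, 6, ..., 6; delta = -6
  P[5]: 35 + -6 = 29
  P[6]: 44 + -6 = 38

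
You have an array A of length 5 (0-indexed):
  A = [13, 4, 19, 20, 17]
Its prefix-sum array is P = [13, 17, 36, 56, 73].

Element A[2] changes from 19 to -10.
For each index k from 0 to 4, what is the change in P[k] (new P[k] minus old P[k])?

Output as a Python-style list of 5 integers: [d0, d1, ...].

Element change: A[2] 19 -> -10, delta = -29
For k < 2: P[k] unchanged, delta_P[k] = 0
For k >= 2: P[k] shifts by exactly -29
Delta array: [0, 0, -29, -29, -29]

Answer: [0, 0, -29, -29, -29]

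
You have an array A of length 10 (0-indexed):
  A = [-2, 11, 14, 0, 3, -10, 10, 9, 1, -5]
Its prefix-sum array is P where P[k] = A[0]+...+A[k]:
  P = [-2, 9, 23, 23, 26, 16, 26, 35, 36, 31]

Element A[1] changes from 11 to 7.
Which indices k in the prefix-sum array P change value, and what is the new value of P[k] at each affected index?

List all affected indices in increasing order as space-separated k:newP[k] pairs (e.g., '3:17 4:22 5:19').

P[k] = A[0] + ... + A[k]
P[k] includes A[1] iff k >= 1
Affected indices: 1, 2, ..., 9; delta = -4
  P[1]: 9 + -4 = 5
  P[2]: 23 + -4 = 19
  P[3]: 23 + -4 = 19
  P[4]: 26 + -4 = 22
  P[5]: 16 + -4 = 12
  P[6]: 26 + -4 = 22
  P[7]: 35 + -4 = 31
  P[8]: 36 + -4 = 32
  P[9]: 31 + -4 = 27

Answer: 1:5 2:19 3:19 4:22 5:12 6:22 7:31 8:32 9:27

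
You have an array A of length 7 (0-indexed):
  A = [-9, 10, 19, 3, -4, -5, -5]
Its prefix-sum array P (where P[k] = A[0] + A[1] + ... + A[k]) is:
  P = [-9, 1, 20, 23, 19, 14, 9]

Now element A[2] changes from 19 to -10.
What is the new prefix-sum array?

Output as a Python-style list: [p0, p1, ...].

Answer: [-9, 1, -9, -6, -10, -15, -20]

Derivation:
Change: A[2] 19 -> -10, delta = -29
P[k] for k < 2: unchanged (A[2] not included)
P[k] for k >= 2: shift by delta = -29
  P[0] = -9 + 0 = -9
  P[1] = 1 + 0 = 1
  P[2] = 20 + -29 = -9
  P[3] = 23 + -29 = -6
  P[4] = 19 + -29 = -10
  P[5] = 14 + -29 = -15
  P[6] = 9 + -29 = -20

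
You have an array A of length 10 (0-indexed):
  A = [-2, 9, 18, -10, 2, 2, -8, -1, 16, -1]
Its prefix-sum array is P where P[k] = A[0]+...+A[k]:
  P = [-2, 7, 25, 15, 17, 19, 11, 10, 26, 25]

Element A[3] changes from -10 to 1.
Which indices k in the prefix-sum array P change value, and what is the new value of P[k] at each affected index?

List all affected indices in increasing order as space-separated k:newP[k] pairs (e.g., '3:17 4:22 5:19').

Answer: 3:26 4:28 5:30 6:22 7:21 8:37 9:36

Derivation:
P[k] = A[0] + ... + A[k]
P[k] includes A[3] iff k >= 3
Affected indices: 3, 4, ..., 9; delta = 11
  P[3]: 15 + 11 = 26
  P[4]: 17 + 11 = 28
  P[5]: 19 + 11 = 30
  P[6]: 11 + 11 = 22
  P[7]: 10 + 11 = 21
  P[8]: 26 + 11 = 37
  P[9]: 25 + 11 = 36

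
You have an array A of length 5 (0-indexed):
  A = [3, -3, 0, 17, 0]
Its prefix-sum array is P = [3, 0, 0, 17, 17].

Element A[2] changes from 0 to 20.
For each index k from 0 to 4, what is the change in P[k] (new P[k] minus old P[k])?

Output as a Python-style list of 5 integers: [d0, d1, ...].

Answer: [0, 0, 20, 20, 20]

Derivation:
Element change: A[2] 0 -> 20, delta = 20
For k < 2: P[k] unchanged, delta_P[k] = 0
For k >= 2: P[k] shifts by exactly 20
Delta array: [0, 0, 20, 20, 20]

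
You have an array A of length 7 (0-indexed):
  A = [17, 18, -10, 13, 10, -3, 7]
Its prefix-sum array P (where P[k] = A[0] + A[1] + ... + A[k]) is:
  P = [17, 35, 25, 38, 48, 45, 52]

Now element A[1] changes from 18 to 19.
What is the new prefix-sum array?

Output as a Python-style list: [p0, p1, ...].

Change: A[1] 18 -> 19, delta = 1
P[k] for k < 1: unchanged (A[1] not included)
P[k] for k >= 1: shift by delta = 1
  P[0] = 17 + 0 = 17
  P[1] = 35 + 1 = 36
  P[2] = 25 + 1 = 26
  P[3] = 38 + 1 = 39
  P[4] = 48 + 1 = 49
  P[5] = 45 + 1 = 46
  P[6] = 52 + 1 = 53

Answer: [17, 36, 26, 39, 49, 46, 53]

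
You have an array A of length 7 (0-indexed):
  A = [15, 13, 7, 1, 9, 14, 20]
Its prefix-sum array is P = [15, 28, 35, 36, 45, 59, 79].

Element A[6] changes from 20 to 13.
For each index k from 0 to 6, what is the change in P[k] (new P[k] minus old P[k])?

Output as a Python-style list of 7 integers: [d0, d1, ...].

Answer: [0, 0, 0, 0, 0, 0, -7]

Derivation:
Element change: A[6] 20 -> 13, delta = -7
For k < 6: P[k] unchanged, delta_P[k] = 0
For k >= 6: P[k] shifts by exactly -7
Delta array: [0, 0, 0, 0, 0, 0, -7]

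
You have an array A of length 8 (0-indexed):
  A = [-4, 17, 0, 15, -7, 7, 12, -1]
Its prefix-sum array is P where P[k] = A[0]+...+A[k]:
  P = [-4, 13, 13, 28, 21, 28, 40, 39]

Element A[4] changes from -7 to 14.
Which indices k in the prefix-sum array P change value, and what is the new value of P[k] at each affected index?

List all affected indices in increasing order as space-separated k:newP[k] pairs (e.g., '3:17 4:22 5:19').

Answer: 4:42 5:49 6:61 7:60

Derivation:
P[k] = A[0] + ... + A[k]
P[k] includes A[4] iff k >= 4
Affected indices: 4, 5, ..., 7; delta = 21
  P[4]: 21 + 21 = 42
  P[5]: 28 + 21 = 49
  P[6]: 40 + 21 = 61
  P[7]: 39 + 21 = 60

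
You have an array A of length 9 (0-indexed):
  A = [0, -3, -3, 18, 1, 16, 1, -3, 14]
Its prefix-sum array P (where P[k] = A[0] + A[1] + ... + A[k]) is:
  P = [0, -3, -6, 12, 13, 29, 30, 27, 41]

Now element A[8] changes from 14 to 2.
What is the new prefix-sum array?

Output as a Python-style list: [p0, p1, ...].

Answer: [0, -3, -6, 12, 13, 29, 30, 27, 29]

Derivation:
Change: A[8] 14 -> 2, delta = -12
P[k] for k < 8: unchanged (A[8] not included)
P[k] for k >= 8: shift by delta = -12
  P[0] = 0 + 0 = 0
  P[1] = -3 + 0 = -3
  P[2] = -6 + 0 = -6
  P[3] = 12 + 0 = 12
  P[4] = 13 + 0 = 13
  P[5] = 29 + 0 = 29
  P[6] = 30 + 0 = 30
  P[7] = 27 + 0 = 27
  P[8] = 41 + -12 = 29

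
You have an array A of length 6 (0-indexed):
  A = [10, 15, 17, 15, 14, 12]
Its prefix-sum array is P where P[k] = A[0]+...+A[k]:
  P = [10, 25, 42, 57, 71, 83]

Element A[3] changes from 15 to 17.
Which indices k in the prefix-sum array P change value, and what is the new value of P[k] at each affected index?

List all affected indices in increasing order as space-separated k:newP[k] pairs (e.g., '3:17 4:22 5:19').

P[k] = A[0] + ... + A[k]
P[k] includes A[3] iff k >= 3
Affected indices: 3, 4, ..., 5; delta = 2
  P[3]: 57 + 2 = 59
  P[4]: 71 + 2 = 73
  P[5]: 83 + 2 = 85

Answer: 3:59 4:73 5:85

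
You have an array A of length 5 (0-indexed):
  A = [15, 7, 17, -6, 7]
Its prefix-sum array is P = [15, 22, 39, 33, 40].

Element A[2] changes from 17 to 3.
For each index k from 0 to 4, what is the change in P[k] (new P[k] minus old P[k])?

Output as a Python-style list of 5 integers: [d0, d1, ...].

Element change: A[2] 17 -> 3, delta = -14
For k < 2: P[k] unchanged, delta_P[k] = 0
For k >= 2: P[k] shifts by exactly -14
Delta array: [0, 0, -14, -14, -14]

Answer: [0, 0, -14, -14, -14]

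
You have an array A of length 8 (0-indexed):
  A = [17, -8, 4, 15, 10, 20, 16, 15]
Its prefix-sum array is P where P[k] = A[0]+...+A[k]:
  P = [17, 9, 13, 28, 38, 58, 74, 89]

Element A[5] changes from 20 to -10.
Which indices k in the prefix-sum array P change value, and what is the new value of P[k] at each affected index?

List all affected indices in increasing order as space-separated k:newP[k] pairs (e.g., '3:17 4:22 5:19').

P[k] = A[0] + ... + A[k]
P[k] includes A[5] iff k >= 5
Affected indices: 5, 6, ..., 7; delta = -30
  P[5]: 58 + -30 = 28
  P[6]: 74 + -30 = 44
  P[7]: 89 + -30 = 59

Answer: 5:28 6:44 7:59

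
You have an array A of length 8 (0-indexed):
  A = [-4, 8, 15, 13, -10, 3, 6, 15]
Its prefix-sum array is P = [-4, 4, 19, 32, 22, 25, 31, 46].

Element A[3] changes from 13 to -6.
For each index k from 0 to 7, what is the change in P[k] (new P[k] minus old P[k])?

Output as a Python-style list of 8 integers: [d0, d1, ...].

Answer: [0, 0, 0, -19, -19, -19, -19, -19]

Derivation:
Element change: A[3] 13 -> -6, delta = -19
For k < 3: P[k] unchanged, delta_P[k] = 0
For k >= 3: P[k] shifts by exactly -19
Delta array: [0, 0, 0, -19, -19, -19, -19, -19]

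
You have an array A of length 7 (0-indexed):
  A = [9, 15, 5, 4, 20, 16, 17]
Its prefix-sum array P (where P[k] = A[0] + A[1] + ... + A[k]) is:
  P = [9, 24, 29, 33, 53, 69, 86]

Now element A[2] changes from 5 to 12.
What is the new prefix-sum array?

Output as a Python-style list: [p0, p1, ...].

Answer: [9, 24, 36, 40, 60, 76, 93]

Derivation:
Change: A[2] 5 -> 12, delta = 7
P[k] for k < 2: unchanged (A[2] not included)
P[k] for k >= 2: shift by delta = 7
  P[0] = 9 + 0 = 9
  P[1] = 24 + 0 = 24
  P[2] = 29 + 7 = 36
  P[3] = 33 + 7 = 40
  P[4] = 53 + 7 = 60
  P[5] = 69 + 7 = 76
  P[6] = 86 + 7 = 93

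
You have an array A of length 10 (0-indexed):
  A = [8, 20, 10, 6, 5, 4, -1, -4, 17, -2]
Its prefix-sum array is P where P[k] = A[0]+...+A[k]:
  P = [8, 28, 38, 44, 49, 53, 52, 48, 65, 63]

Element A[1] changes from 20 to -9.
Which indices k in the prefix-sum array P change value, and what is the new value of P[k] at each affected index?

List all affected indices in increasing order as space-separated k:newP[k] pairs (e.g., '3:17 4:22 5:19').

P[k] = A[0] + ... + A[k]
P[k] includes A[1] iff k >= 1
Affected indices: 1, 2, ..., 9; delta = -29
  P[1]: 28 + -29 = -1
  P[2]: 38 + -29 = 9
  P[3]: 44 + -29 = 15
  P[4]: 49 + -29 = 20
  P[5]: 53 + -29 = 24
  P[6]: 52 + -29 = 23
  P[7]: 48 + -29 = 19
  P[8]: 65 + -29 = 36
  P[9]: 63 + -29 = 34

Answer: 1:-1 2:9 3:15 4:20 5:24 6:23 7:19 8:36 9:34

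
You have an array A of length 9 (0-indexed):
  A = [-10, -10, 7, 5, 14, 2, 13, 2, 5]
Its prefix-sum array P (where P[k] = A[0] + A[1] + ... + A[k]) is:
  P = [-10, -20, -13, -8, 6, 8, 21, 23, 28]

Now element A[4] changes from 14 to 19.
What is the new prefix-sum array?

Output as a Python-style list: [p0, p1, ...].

Change: A[4] 14 -> 19, delta = 5
P[k] for k < 4: unchanged (A[4] not included)
P[k] for k >= 4: shift by delta = 5
  P[0] = -10 + 0 = -10
  P[1] = -20 + 0 = -20
  P[2] = -13 + 0 = -13
  P[3] = -8 + 0 = -8
  P[4] = 6 + 5 = 11
  P[5] = 8 + 5 = 13
  P[6] = 21 + 5 = 26
  P[7] = 23 + 5 = 28
  P[8] = 28 + 5 = 33

Answer: [-10, -20, -13, -8, 11, 13, 26, 28, 33]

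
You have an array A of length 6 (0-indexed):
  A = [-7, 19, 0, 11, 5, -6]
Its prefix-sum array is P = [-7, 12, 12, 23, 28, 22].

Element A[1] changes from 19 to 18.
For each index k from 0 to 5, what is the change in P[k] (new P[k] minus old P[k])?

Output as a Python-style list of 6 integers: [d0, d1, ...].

Answer: [0, -1, -1, -1, -1, -1]

Derivation:
Element change: A[1] 19 -> 18, delta = -1
For k < 1: P[k] unchanged, delta_P[k] = 0
For k >= 1: P[k] shifts by exactly -1
Delta array: [0, -1, -1, -1, -1, -1]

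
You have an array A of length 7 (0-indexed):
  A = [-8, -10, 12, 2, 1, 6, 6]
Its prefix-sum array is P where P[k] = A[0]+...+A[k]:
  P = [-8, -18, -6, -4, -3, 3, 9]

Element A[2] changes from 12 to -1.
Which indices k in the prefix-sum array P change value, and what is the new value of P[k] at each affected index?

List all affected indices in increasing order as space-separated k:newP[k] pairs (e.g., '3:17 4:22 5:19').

P[k] = A[0] + ... + A[k]
P[k] includes A[2] iff k >= 2
Affected indices: 2, 3, ..., 6; delta = -13
  P[2]: -6 + -13 = -19
  P[3]: -4 + -13 = -17
  P[4]: -3 + -13 = -16
  P[5]: 3 + -13 = -10
  P[6]: 9 + -13 = -4

Answer: 2:-19 3:-17 4:-16 5:-10 6:-4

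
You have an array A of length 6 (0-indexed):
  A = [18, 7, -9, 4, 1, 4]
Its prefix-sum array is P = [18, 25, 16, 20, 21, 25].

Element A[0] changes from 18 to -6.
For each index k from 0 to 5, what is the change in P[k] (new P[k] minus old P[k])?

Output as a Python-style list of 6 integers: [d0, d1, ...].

Element change: A[0] 18 -> -6, delta = -24
For k < 0: P[k] unchanged, delta_P[k] = 0
For k >= 0: P[k] shifts by exactly -24
Delta array: [-24, -24, -24, -24, -24, -24]

Answer: [-24, -24, -24, -24, -24, -24]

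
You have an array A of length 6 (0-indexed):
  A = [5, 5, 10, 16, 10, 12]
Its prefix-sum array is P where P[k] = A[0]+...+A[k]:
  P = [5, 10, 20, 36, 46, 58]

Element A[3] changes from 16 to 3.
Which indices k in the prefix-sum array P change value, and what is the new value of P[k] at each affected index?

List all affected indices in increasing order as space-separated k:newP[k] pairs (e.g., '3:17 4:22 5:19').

Answer: 3:23 4:33 5:45

Derivation:
P[k] = A[0] + ... + A[k]
P[k] includes A[3] iff k >= 3
Affected indices: 3, 4, ..., 5; delta = -13
  P[3]: 36 + -13 = 23
  P[4]: 46 + -13 = 33
  P[5]: 58 + -13 = 45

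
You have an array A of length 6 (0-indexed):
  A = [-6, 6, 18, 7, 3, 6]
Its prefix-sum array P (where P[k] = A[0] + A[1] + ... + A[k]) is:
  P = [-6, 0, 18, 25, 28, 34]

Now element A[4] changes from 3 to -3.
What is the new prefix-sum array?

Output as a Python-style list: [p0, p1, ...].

Change: A[4] 3 -> -3, delta = -6
P[k] for k < 4: unchanged (A[4] not included)
P[k] for k >= 4: shift by delta = -6
  P[0] = -6 + 0 = -6
  P[1] = 0 + 0 = 0
  P[2] = 18 + 0 = 18
  P[3] = 25 + 0 = 25
  P[4] = 28 + -6 = 22
  P[5] = 34 + -6 = 28

Answer: [-6, 0, 18, 25, 22, 28]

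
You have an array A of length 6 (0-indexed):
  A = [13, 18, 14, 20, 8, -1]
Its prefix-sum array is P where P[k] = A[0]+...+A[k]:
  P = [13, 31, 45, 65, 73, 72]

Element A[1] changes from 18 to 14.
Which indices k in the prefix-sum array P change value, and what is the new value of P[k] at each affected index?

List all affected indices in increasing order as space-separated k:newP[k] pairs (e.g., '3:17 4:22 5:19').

P[k] = A[0] + ... + A[k]
P[k] includes A[1] iff k >= 1
Affected indices: 1, 2, ..., 5; delta = -4
  P[1]: 31 + -4 = 27
  P[2]: 45 + -4 = 41
  P[3]: 65 + -4 = 61
  P[4]: 73 + -4 = 69
  P[5]: 72 + -4 = 68

Answer: 1:27 2:41 3:61 4:69 5:68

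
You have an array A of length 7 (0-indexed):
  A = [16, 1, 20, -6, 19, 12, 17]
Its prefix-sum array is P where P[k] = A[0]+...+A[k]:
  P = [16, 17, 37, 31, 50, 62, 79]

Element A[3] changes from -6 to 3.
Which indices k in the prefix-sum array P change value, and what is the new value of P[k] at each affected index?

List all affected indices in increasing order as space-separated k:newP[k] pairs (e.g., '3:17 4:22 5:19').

Answer: 3:40 4:59 5:71 6:88

Derivation:
P[k] = A[0] + ... + A[k]
P[k] includes A[3] iff k >= 3
Affected indices: 3, 4, ..., 6; delta = 9
  P[3]: 31 + 9 = 40
  P[4]: 50 + 9 = 59
  P[5]: 62 + 9 = 71
  P[6]: 79 + 9 = 88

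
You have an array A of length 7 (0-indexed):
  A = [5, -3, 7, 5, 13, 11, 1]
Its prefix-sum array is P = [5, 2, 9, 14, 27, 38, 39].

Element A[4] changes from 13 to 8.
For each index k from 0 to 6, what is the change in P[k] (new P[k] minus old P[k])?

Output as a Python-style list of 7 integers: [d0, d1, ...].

Answer: [0, 0, 0, 0, -5, -5, -5]

Derivation:
Element change: A[4] 13 -> 8, delta = -5
For k < 4: P[k] unchanged, delta_P[k] = 0
For k >= 4: P[k] shifts by exactly -5
Delta array: [0, 0, 0, 0, -5, -5, -5]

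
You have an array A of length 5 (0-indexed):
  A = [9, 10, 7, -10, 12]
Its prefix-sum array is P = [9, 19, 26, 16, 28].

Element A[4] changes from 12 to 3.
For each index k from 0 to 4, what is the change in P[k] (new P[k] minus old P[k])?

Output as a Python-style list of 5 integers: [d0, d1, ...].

Element change: A[4] 12 -> 3, delta = -9
For k < 4: P[k] unchanged, delta_P[k] = 0
For k >= 4: P[k] shifts by exactly -9
Delta array: [0, 0, 0, 0, -9]

Answer: [0, 0, 0, 0, -9]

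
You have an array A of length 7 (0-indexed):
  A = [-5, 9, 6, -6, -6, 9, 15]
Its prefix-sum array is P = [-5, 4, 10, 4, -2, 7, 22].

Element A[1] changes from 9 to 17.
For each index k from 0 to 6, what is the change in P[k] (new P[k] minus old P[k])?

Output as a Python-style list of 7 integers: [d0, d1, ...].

Element change: A[1] 9 -> 17, delta = 8
For k < 1: P[k] unchanged, delta_P[k] = 0
For k >= 1: P[k] shifts by exactly 8
Delta array: [0, 8, 8, 8, 8, 8, 8]

Answer: [0, 8, 8, 8, 8, 8, 8]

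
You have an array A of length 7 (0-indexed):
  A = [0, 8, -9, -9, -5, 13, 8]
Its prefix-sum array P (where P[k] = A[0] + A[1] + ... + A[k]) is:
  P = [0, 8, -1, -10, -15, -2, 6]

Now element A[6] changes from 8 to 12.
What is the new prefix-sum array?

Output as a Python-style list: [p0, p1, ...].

Change: A[6] 8 -> 12, delta = 4
P[k] for k < 6: unchanged (A[6] not included)
P[k] for k >= 6: shift by delta = 4
  P[0] = 0 + 0 = 0
  P[1] = 8 + 0 = 8
  P[2] = -1 + 0 = -1
  P[3] = -10 + 0 = -10
  P[4] = -15 + 0 = -15
  P[5] = -2 + 0 = -2
  P[6] = 6 + 4 = 10

Answer: [0, 8, -1, -10, -15, -2, 10]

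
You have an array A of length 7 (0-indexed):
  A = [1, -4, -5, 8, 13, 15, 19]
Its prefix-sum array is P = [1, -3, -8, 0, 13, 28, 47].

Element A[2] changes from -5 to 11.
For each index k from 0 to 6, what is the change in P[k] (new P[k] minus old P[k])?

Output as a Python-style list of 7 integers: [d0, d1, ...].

Answer: [0, 0, 16, 16, 16, 16, 16]

Derivation:
Element change: A[2] -5 -> 11, delta = 16
For k < 2: P[k] unchanged, delta_P[k] = 0
For k >= 2: P[k] shifts by exactly 16
Delta array: [0, 0, 16, 16, 16, 16, 16]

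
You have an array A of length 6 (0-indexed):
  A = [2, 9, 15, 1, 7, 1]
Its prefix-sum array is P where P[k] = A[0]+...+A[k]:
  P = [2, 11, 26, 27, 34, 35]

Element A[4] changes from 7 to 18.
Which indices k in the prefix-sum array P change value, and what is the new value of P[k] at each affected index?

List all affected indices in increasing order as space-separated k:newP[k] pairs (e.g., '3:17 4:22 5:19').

P[k] = A[0] + ... + A[k]
P[k] includes A[4] iff k >= 4
Affected indices: 4, 5, ..., 5; delta = 11
  P[4]: 34 + 11 = 45
  P[5]: 35 + 11 = 46

Answer: 4:45 5:46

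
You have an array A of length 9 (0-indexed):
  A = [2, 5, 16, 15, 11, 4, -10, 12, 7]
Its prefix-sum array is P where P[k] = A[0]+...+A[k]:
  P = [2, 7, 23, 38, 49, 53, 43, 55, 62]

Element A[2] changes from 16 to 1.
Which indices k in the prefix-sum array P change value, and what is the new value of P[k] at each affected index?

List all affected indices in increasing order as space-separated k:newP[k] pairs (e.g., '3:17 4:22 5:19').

Answer: 2:8 3:23 4:34 5:38 6:28 7:40 8:47

Derivation:
P[k] = A[0] + ... + A[k]
P[k] includes A[2] iff k >= 2
Affected indices: 2, 3, ..., 8; delta = -15
  P[2]: 23 + -15 = 8
  P[3]: 38 + -15 = 23
  P[4]: 49 + -15 = 34
  P[5]: 53 + -15 = 38
  P[6]: 43 + -15 = 28
  P[7]: 55 + -15 = 40
  P[8]: 62 + -15 = 47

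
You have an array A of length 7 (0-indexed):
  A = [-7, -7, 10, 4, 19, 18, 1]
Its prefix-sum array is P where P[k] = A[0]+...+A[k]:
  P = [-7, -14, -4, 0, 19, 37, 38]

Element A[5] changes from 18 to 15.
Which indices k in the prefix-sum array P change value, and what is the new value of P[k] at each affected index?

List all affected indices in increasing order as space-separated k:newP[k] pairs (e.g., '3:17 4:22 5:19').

Answer: 5:34 6:35

Derivation:
P[k] = A[0] + ... + A[k]
P[k] includes A[5] iff k >= 5
Affected indices: 5, 6, ..., 6; delta = -3
  P[5]: 37 + -3 = 34
  P[6]: 38 + -3 = 35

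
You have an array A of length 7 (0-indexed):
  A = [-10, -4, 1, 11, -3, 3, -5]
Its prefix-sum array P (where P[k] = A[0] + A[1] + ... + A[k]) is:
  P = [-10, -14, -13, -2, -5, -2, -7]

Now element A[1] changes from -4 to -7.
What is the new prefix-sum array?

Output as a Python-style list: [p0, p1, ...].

Change: A[1] -4 -> -7, delta = -3
P[k] for k < 1: unchanged (A[1] not included)
P[k] for k >= 1: shift by delta = -3
  P[0] = -10 + 0 = -10
  P[1] = -14 + -3 = -17
  P[2] = -13 + -3 = -16
  P[3] = -2 + -3 = -5
  P[4] = -5 + -3 = -8
  P[5] = -2 + -3 = -5
  P[6] = -7 + -3 = -10

Answer: [-10, -17, -16, -5, -8, -5, -10]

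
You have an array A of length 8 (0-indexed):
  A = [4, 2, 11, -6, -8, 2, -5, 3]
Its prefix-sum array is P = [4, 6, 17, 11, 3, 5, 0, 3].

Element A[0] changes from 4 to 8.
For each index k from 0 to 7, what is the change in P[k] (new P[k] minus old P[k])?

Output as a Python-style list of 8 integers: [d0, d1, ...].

Element change: A[0] 4 -> 8, delta = 4
For k < 0: P[k] unchanged, delta_P[k] = 0
For k >= 0: P[k] shifts by exactly 4
Delta array: [4, 4, 4, 4, 4, 4, 4, 4]

Answer: [4, 4, 4, 4, 4, 4, 4, 4]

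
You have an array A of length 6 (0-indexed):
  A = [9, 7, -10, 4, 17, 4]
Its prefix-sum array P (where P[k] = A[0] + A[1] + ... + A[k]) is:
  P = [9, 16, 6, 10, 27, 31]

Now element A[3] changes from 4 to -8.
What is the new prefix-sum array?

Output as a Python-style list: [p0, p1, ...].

Answer: [9, 16, 6, -2, 15, 19]

Derivation:
Change: A[3] 4 -> -8, delta = -12
P[k] for k < 3: unchanged (A[3] not included)
P[k] for k >= 3: shift by delta = -12
  P[0] = 9 + 0 = 9
  P[1] = 16 + 0 = 16
  P[2] = 6 + 0 = 6
  P[3] = 10 + -12 = -2
  P[4] = 27 + -12 = 15
  P[5] = 31 + -12 = 19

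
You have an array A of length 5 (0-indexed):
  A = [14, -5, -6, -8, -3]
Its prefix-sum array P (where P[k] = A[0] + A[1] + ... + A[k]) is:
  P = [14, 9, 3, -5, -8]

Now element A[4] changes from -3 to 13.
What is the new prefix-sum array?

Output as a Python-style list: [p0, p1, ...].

Answer: [14, 9, 3, -5, 8]

Derivation:
Change: A[4] -3 -> 13, delta = 16
P[k] for k < 4: unchanged (A[4] not included)
P[k] for k >= 4: shift by delta = 16
  P[0] = 14 + 0 = 14
  P[1] = 9 + 0 = 9
  P[2] = 3 + 0 = 3
  P[3] = -5 + 0 = -5
  P[4] = -8 + 16 = 8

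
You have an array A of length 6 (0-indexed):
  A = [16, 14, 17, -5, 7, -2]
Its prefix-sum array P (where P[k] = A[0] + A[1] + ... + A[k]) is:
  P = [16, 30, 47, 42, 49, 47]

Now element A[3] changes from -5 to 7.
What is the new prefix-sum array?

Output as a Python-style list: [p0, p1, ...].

Answer: [16, 30, 47, 54, 61, 59]

Derivation:
Change: A[3] -5 -> 7, delta = 12
P[k] for k < 3: unchanged (A[3] not included)
P[k] for k >= 3: shift by delta = 12
  P[0] = 16 + 0 = 16
  P[1] = 30 + 0 = 30
  P[2] = 47 + 0 = 47
  P[3] = 42 + 12 = 54
  P[4] = 49 + 12 = 61
  P[5] = 47 + 12 = 59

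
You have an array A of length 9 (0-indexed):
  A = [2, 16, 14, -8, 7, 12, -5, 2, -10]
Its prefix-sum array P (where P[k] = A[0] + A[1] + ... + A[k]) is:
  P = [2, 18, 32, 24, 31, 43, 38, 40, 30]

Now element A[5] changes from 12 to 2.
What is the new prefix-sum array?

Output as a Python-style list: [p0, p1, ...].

Answer: [2, 18, 32, 24, 31, 33, 28, 30, 20]

Derivation:
Change: A[5] 12 -> 2, delta = -10
P[k] for k < 5: unchanged (A[5] not included)
P[k] for k >= 5: shift by delta = -10
  P[0] = 2 + 0 = 2
  P[1] = 18 + 0 = 18
  P[2] = 32 + 0 = 32
  P[3] = 24 + 0 = 24
  P[4] = 31 + 0 = 31
  P[5] = 43 + -10 = 33
  P[6] = 38 + -10 = 28
  P[7] = 40 + -10 = 30
  P[8] = 30 + -10 = 20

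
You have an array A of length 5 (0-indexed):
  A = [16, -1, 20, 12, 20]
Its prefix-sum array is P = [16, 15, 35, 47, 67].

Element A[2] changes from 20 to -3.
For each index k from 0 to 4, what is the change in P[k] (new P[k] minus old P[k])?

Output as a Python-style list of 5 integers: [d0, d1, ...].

Element change: A[2] 20 -> -3, delta = -23
For k < 2: P[k] unchanged, delta_P[k] = 0
For k >= 2: P[k] shifts by exactly -23
Delta array: [0, 0, -23, -23, -23]

Answer: [0, 0, -23, -23, -23]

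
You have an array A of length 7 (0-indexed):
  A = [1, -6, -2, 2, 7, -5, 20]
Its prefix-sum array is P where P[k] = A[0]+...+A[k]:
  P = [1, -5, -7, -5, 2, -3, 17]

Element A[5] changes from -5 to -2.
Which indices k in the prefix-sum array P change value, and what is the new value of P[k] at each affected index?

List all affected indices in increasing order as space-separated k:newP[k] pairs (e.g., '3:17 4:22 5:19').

Answer: 5:0 6:20

Derivation:
P[k] = A[0] + ... + A[k]
P[k] includes A[5] iff k >= 5
Affected indices: 5, 6, ..., 6; delta = 3
  P[5]: -3 + 3 = 0
  P[6]: 17 + 3 = 20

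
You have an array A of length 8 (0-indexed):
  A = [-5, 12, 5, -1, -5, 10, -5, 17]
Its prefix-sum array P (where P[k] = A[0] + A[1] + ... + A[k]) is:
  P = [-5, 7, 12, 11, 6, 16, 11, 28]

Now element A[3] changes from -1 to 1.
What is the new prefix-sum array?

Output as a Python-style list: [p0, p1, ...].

Change: A[3] -1 -> 1, delta = 2
P[k] for k < 3: unchanged (A[3] not included)
P[k] for k >= 3: shift by delta = 2
  P[0] = -5 + 0 = -5
  P[1] = 7 + 0 = 7
  P[2] = 12 + 0 = 12
  P[3] = 11 + 2 = 13
  P[4] = 6 + 2 = 8
  P[5] = 16 + 2 = 18
  P[6] = 11 + 2 = 13
  P[7] = 28 + 2 = 30

Answer: [-5, 7, 12, 13, 8, 18, 13, 30]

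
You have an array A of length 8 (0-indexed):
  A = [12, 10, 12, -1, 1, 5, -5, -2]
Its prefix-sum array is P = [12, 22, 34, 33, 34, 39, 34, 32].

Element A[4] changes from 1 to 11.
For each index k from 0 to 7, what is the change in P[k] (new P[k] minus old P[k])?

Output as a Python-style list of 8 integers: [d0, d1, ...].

Answer: [0, 0, 0, 0, 10, 10, 10, 10]

Derivation:
Element change: A[4] 1 -> 11, delta = 10
For k < 4: P[k] unchanged, delta_P[k] = 0
For k >= 4: P[k] shifts by exactly 10
Delta array: [0, 0, 0, 0, 10, 10, 10, 10]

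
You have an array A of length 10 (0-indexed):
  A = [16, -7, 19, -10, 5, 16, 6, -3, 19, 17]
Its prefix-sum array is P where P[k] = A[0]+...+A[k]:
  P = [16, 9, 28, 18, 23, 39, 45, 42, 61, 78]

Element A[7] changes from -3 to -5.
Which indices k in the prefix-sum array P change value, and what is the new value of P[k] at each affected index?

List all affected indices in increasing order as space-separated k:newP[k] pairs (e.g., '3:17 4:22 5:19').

Answer: 7:40 8:59 9:76

Derivation:
P[k] = A[0] + ... + A[k]
P[k] includes A[7] iff k >= 7
Affected indices: 7, 8, ..., 9; delta = -2
  P[7]: 42 + -2 = 40
  P[8]: 61 + -2 = 59
  P[9]: 78 + -2 = 76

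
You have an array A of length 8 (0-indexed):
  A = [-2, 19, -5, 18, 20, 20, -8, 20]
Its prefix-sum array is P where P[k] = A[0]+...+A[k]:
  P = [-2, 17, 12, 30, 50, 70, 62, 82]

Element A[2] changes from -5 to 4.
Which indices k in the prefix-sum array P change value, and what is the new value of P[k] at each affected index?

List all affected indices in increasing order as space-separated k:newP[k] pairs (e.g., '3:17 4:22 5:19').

P[k] = A[0] + ... + A[k]
P[k] includes A[2] iff k >= 2
Affected indices: 2, 3, ..., 7; delta = 9
  P[2]: 12 + 9 = 21
  P[3]: 30 + 9 = 39
  P[4]: 50 + 9 = 59
  P[5]: 70 + 9 = 79
  P[6]: 62 + 9 = 71
  P[7]: 82 + 9 = 91

Answer: 2:21 3:39 4:59 5:79 6:71 7:91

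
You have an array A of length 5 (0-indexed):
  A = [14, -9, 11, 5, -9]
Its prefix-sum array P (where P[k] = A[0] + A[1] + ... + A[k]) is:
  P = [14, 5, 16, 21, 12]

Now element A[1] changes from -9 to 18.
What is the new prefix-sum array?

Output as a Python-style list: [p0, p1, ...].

Change: A[1] -9 -> 18, delta = 27
P[k] for k < 1: unchanged (A[1] not included)
P[k] for k >= 1: shift by delta = 27
  P[0] = 14 + 0 = 14
  P[1] = 5 + 27 = 32
  P[2] = 16 + 27 = 43
  P[3] = 21 + 27 = 48
  P[4] = 12 + 27 = 39

Answer: [14, 32, 43, 48, 39]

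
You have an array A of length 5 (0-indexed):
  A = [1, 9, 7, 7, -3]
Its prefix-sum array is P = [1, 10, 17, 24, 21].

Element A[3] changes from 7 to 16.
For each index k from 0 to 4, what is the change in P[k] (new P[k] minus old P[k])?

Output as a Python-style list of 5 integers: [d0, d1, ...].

Element change: A[3] 7 -> 16, delta = 9
For k < 3: P[k] unchanged, delta_P[k] = 0
For k >= 3: P[k] shifts by exactly 9
Delta array: [0, 0, 0, 9, 9]

Answer: [0, 0, 0, 9, 9]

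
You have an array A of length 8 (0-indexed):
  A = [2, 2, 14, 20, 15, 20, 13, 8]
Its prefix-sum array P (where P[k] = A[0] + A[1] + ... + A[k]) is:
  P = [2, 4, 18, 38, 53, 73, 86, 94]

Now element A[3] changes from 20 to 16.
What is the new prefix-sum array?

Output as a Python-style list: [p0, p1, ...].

Answer: [2, 4, 18, 34, 49, 69, 82, 90]

Derivation:
Change: A[3] 20 -> 16, delta = -4
P[k] for k < 3: unchanged (A[3] not included)
P[k] for k >= 3: shift by delta = -4
  P[0] = 2 + 0 = 2
  P[1] = 4 + 0 = 4
  P[2] = 18 + 0 = 18
  P[3] = 38 + -4 = 34
  P[4] = 53 + -4 = 49
  P[5] = 73 + -4 = 69
  P[6] = 86 + -4 = 82
  P[7] = 94 + -4 = 90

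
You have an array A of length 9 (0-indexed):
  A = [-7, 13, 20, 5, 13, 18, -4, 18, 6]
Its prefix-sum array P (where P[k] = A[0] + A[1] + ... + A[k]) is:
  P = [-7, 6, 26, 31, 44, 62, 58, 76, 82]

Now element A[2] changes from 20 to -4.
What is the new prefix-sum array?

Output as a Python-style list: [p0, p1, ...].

Answer: [-7, 6, 2, 7, 20, 38, 34, 52, 58]

Derivation:
Change: A[2] 20 -> -4, delta = -24
P[k] for k < 2: unchanged (A[2] not included)
P[k] for k >= 2: shift by delta = -24
  P[0] = -7 + 0 = -7
  P[1] = 6 + 0 = 6
  P[2] = 26 + -24 = 2
  P[3] = 31 + -24 = 7
  P[4] = 44 + -24 = 20
  P[5] = 62 + -24 = 38
  P[6] = 58 + -24 = 34
  P[7] = 76 + -24 = 52
  P[8] = 82 + -24 = 58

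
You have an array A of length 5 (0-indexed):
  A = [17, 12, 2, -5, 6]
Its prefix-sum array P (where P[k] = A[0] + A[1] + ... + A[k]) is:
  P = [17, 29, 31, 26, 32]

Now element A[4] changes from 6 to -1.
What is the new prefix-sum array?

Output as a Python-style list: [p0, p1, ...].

Change: A[4] 6 -> -1, delta = -7
P[k] for k < 4: unchanged (A[4] not included)
P[k] for k >= 4: shift by delta = -7
  P[0] = 17 + 0 = 17
  P[1] = 29 + 0 = 29
  P[2] = 31 + 0 = 31
  P[3] = 26 + 0 = 26
  P[4] = 32 + -7 = 25

Answer: [17, 29, 31, 26, 25]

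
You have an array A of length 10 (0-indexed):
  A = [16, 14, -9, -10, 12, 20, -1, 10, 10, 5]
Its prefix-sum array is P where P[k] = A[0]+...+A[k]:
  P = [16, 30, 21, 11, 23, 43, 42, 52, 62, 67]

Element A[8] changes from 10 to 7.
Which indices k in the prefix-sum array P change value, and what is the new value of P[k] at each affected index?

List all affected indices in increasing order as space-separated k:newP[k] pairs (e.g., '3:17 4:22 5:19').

Answer: 8:59 9:64

Derivation:
P[k] = A[0] + ... + A[k]
P[k] includes A[8] iff k >= 8
Affected indices: 8, 9, ..., 9; delta = -3
  P[8]: 62 + -3 = 59
  P[9]: 67 + -3 = 64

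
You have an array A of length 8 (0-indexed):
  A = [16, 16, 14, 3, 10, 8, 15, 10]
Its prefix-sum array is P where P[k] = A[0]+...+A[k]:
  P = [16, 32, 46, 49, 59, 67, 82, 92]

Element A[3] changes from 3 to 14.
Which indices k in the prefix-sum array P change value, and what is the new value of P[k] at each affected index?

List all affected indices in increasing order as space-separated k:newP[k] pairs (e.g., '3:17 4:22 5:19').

Answer: 3:60 4:70 5:78 6:93 7:103

Derivation:
P[k] = A[0] + ... + A[k]
P[k] includes A[3] iff k >= 3
Affected indices: 3, 4, ..., 7; delta = 11
  P[3]: 49 + 11 = 60
  P[4]: 59 + 11 = 70
  P[5]: 67 + 11 = 78
  P[6]: 82 + 11 = 93
  P[7]: 92 + 11 = 103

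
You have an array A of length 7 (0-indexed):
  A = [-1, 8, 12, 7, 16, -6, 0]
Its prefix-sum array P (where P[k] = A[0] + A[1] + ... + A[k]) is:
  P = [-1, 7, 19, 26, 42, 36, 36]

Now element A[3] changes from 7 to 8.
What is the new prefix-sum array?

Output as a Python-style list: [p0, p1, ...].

Answer: [-1, 7, 19, 27, 43, 37, 37]

Derivation:
Change: A[3] 7 -> 8, delta = 1
P[k] for k < 3: unchanged (A[3] not included)
P[k] for k >= 3: shift by delta = 1
  P[0] = -1 + 0 = -1
  P[1] = 7 + 0 = 7
  P[2] = 19 + 0 = 19
  P[3] = 26 + 1 = 27
  P[4] = 42 + 1 = 43
  P[5] = 36 + 1 = 37
  P[6] = 36 + 1 = 37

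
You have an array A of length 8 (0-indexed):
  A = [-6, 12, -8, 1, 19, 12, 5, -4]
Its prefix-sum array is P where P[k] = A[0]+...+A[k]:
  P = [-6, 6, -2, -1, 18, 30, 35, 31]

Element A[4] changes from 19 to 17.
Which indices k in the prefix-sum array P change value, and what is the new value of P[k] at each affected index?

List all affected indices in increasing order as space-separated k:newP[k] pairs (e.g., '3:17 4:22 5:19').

P[k] = A[0] + ... + A[k]
P[k] includes A[4] iff k >= 4
Affected indices: 4, 5, ..., 7; delta = -2
  P[4]: 18 + -2 = 16
  P[5]: 30 + -2 = 28
  P[6]: 35 + -2 = 33
  P[7]: 31 + -2 = 29

Answer: 4:16 5:28 6:33 7:29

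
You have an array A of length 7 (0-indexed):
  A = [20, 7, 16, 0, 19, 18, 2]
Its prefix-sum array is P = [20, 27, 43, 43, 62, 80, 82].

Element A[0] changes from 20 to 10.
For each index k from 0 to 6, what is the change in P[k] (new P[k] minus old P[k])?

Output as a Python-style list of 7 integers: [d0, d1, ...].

Element change: A[0] 20 -> 10, delta = -10
For k < 0: P[k] unchanged, delta_P[k] = 0
For k >= 0: P[k] shifts by exactly -10
Delta array: [-10, -10, -10, -10, -10, -10, -10]

Answer: [-10, -10, -10, -10, -10, -10, -10]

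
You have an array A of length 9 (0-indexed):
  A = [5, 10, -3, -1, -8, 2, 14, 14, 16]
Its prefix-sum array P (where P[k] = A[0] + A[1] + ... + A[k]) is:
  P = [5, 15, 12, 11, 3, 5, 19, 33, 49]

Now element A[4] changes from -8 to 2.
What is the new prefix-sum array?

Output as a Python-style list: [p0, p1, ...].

Change: A[4] -8 -> 2, delta = 10
P[k] for k < 4: unchanged (A[4] not included)
P[k] for k >= 4: shift by delta = 10
  P[0] = 5 + 0 = 5
  P[1] = 15 + 0 = 15
  P[2] = 12 + 0 = 12
  P[3] = 11 + 0 = 11
  P[4] = 3 + 10 = 13
  P[5] = 5 + 10 = 15
  P[6] = 19 + 10 = 29
  P[7] = 33 + 10 = 43
  P[8] = 49 + 10 = 59

Answer: [5, 15, 12, 11, 13, 15, 29, 43, 59]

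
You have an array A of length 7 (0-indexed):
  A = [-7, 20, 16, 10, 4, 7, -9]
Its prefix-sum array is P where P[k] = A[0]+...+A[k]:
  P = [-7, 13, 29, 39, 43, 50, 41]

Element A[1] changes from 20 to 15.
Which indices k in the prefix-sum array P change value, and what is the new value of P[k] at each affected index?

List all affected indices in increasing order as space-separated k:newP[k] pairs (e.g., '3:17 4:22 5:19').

Answer: 1:8 2:24 3:34 4:38 5:45 6:36

Derivation:
P[k] = A[0] + ... + A[k]
P[k] includes A[1] iff k >= 1
Affected indices: 1, 2, ..., 6; delta = -5
  P[1]: 13 + -5 = 8
  P[2]: 29 + -5 = 24
  P[3]: 39 + -5 = 34
  P[4]: 43 + -5 = 38
  P[5]: 50 + -5 = 45
  P[6]: 41 + -5 = 36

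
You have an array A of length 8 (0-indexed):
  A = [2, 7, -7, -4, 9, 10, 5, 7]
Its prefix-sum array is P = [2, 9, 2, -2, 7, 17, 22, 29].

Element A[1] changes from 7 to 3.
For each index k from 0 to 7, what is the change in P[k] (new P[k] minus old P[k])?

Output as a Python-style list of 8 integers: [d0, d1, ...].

Element change: A[1] 7 -> 3, delta = -4
For k < 1: P[k] unchanged, delta_P[k] = 0
For k >= 1: P[k] shifts by exactly -4
Delta array: [0, -4, -4, -4, -4, -4, -4, -4]

Answer: [0, -4, -4, -4, -4, -4, -4, -4]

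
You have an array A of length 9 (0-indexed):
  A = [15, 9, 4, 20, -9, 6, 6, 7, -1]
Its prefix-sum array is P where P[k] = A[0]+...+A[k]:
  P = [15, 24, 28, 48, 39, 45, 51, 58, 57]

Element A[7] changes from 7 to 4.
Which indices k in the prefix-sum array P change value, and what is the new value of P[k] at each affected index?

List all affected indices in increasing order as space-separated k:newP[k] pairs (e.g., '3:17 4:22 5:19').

Answer: 7:55 8:54

Derivation:
P[k] = A[0] + ... + A[k]
P[k] includes A[7] iff k >= 7
Affected indices: 7, 8, ..., 8; delta = -3
  P[7]: 58 + -3 = 55
  P[8]: 57 + -3 = 54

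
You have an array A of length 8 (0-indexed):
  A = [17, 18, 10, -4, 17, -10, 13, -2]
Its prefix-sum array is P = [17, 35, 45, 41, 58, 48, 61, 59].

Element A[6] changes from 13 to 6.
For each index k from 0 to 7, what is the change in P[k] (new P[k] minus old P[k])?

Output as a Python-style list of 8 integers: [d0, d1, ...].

Answer: [0, 0, 0, 0, 0, 0, -7, -7]

Derivation:
Element change: A[6] 13 -> 6, delta = -7
For k < 6: P[k] unchanged, delta_P[k] = 0
For k >= 6: P[k] shifts by exactly -7
Delta array: [0, 0, 0, 0, 0, 0, -7, -7]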